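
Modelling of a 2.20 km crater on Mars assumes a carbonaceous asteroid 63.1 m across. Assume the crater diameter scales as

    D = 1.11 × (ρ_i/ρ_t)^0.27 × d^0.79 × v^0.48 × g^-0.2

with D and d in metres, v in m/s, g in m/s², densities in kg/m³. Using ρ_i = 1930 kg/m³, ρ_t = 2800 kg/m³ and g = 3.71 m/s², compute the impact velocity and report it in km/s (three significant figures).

Rearranging for v: v = [D / (1.11 · (1930/2800)^0.27 · 63.1^0.79 · 3.71^-0.2)]^(1/0.48).
D = 2200 m.
(1930/2800)^0.27 = 0.9044
63.1^0.79 = 26.43
3.71^-0.2 = 0.7694
Denominator = 1.11 × 0.9044 × 26.43 × 0.7694 = 20.41
D / 20.41 = 2200 / 20.41 = 107.8
v = 107.8^(1/0.48) = 107.8^2.0833 = 17161 m/s

v ≈ 17.2 km/s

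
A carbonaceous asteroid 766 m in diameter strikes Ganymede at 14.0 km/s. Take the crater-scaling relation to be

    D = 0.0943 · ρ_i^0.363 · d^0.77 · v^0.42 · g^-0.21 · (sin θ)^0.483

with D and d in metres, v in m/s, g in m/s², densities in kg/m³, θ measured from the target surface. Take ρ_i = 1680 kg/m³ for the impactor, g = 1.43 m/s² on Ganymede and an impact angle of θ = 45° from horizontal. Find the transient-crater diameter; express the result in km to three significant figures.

D ≈ 10.1 km

In SI units: v = 14000 m/s.
ρ_i^0.363 = 1680^0.363 = 14.82
d^0.77 = 766^0.77 = 166.3
v^0.42 = 14000^0.42 = 55.13
g^-0.21 = 1.43^-0.21 = 0.9276
(sin 45°)^0.483 = 0.7071^0.483 = 0.8459
D = 0.0943 × 14.82 × 166.3 × 55.13 × 0.9276 × 0.8459 = 10054 m
   = 10.05 km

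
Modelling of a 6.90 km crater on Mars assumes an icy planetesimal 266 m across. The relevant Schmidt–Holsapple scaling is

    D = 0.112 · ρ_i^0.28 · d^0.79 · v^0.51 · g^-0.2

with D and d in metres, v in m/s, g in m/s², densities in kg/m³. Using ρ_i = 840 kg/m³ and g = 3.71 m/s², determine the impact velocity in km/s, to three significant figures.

v ≈ 17.9 km/s

Rearranging for v: v = [D / (0.112 · 840^0.28 · 266^0.79 · 3.71^-0.2)]^(1/0.51).
D = 6900 m.
840^0.28 = 6.589
266^0.79 = 82.35
3.71^-0.2 = 0.7694
Denominator = 0.112 × 6.589 × 82.35 × 0.7694 = 46.76
D / 46.76 = 6900 / 46.76 = 147.6
v = 147.6^(1/0.51) = 147.6^1.9608 = 17912 m/s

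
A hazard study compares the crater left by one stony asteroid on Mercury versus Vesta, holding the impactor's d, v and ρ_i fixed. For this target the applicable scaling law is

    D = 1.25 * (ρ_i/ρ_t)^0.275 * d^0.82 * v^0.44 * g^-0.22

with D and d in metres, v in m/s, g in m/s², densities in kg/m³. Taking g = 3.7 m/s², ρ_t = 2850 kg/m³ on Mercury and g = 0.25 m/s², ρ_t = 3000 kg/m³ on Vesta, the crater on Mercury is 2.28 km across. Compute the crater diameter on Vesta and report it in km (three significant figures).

D ≈ 4.07 km

The impactor-only factors (d, v, ρ_i) cancel in the ratio, leaving D_Vesta/D_Mercury = (g_Vesta/g_Mercury)^-0.22 · (ρ_t,Mercury/ρ_t,Vesta)^0.275.
(0.25/3.7)^-0.22 = 0.06757^-0.22 = 1.809
(2850/3000)^0.275 = 0.9500^0.275 = 0.9860
Ratio = 1.809 × 0.9860 = 1.784
D_Vesta = 1.784 × 2.28 km = 4.07 km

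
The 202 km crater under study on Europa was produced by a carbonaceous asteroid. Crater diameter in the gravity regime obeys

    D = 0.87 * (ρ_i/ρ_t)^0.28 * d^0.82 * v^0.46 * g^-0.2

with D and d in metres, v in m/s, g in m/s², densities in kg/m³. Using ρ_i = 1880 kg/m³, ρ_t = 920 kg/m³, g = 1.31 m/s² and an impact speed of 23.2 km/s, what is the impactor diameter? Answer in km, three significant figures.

Rearranging for d: d = [D / (0.87 · (1880/920)^0.28 · 23200^0.46 · 1.31^-0.2)]^(1/0.82).
D = 202000 m.
(1880/920)^0.28 = 1.222
23200^0.46 = 101.9
1.31^-0.2 = 0.9474
Denominator = 0.87 × 1.222 × 101.9 × 0.9474 = 102.6
D / 102.6 = 202000 / 102.6 = 1969
d = 1969^(1/0.82) = 1969^1.2195 = 10407 m

d ≈ 10.4 km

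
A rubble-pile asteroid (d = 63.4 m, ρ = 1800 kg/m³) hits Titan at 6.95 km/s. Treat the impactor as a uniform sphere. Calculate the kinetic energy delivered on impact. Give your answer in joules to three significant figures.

E ≈ 5.80 × 10^15 J

v = 6950 m/s.
Mass m = (π/6) ρ d³ = (π/6) × 1800 × (63.4)³ = 2.402 × 10^8 kg
E = ½ m v² = 0.5 × 2.402 × 10^8 × (6950)² = 5.801 × 10^15 J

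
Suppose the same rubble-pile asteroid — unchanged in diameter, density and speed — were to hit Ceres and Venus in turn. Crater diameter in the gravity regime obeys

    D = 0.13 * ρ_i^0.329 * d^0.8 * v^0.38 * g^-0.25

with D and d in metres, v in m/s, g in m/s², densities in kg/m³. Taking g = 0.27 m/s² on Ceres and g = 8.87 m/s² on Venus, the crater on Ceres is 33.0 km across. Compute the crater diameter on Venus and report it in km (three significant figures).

D ≈ 13.8 km

All impactor-dependent factors cancel in the ratio, leaving D_Venus/D_Ceres = (g_Venus/g_Ceres)^-0.25.
(8.87/0.27)^-0.25 = 32.85^-0.25 = 0.4177
D_Venus = 0.4177 × 33.0 km = 13.8 km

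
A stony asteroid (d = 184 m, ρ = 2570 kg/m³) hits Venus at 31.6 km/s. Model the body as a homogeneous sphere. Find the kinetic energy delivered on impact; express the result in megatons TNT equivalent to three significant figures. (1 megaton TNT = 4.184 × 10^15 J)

v = 31600 m/s.
Mass m = (π/6) ρ d³ = (π/6) × 2570 × (184)³ = 8.383 × 10^9 kg
E = ½ m v² = 0.5 × 8.383 × 10^9 × (31600)² = 4.185 × 10^18 J
   = 4.185 × 10^18 / 4.184×10^15 = 1000 Mt

E ≈ 1000 Mt TNT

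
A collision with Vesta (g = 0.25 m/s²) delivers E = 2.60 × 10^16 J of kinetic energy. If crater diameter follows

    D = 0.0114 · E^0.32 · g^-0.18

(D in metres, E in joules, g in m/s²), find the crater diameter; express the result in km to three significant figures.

E^0.32 = (2.60 × 10^16)^0.32 = 1.790 × 10^5
g^-0.18 = 0.25^-0.18 = 1.283
D = 0.0114 × 1.790 × 10^5 × 1.283 = 2618 m
   = 2.618 km

D ≈ 2.62 km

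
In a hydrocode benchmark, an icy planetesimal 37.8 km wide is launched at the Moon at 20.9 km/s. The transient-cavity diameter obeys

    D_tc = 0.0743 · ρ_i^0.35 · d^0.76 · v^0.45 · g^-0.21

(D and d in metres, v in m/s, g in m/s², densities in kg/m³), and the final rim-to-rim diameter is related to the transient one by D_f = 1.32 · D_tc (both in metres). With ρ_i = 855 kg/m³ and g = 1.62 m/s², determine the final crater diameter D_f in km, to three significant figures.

In SI: d = 37800 m, v = 20900 m/s.
ρ_i^0.35 = 855^0.35 = 10.62
d^0.76 = 37800^0.76 = 3012
v^0.45 = 20900^0.45 = 87.92
g^-0.21 = 1.62^-0.21 = 0.9037
D_tc = 0.0743 × 10.62 × 3012 × 87.92 × 0.9037 = 1.888 × 10^5 m
D_f = 1.32 × 1.888 × 10^5 = 2.492 × 10^5 m
     = 249.2 km

D_f ≈ 249 km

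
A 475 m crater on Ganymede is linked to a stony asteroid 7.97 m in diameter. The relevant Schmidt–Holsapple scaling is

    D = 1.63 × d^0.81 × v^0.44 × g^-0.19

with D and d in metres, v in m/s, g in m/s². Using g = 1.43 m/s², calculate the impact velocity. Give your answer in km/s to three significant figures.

Rearranging for v: v = [D / (1.63 · 7.97^0.81 · 1.43^-0.19)]^(1/0.44).
7.97^0.81 = 5.373
1.43^-0.19 = 0.9343
Denominator = 1.63 × 5.373 × 0.9343 = 8.183
D / 8.183 = 475 / 8.183 = 58.05
v = 58.05^(1/0.44) = 58.05^2.2727 = 10200 m/s

v ≈ 10.2 km/s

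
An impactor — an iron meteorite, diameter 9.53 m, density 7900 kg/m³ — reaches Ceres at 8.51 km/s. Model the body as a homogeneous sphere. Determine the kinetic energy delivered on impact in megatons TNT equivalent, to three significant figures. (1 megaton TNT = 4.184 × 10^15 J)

v = 8510 m/s.
Mass m = (π/6) ρ d³ = (π/6) × 7900 × (9.53)³ = 3.580 × 10^6 kg
E = ½ m v² = 0.5 × 3.580 × 10^6 × (8510)² = 1.296 × 10^14 J
   = 1.296 × 10^14 / 4.184×10^15 = 0.03098 Mt

E ≈ 0.0310 Mt TNT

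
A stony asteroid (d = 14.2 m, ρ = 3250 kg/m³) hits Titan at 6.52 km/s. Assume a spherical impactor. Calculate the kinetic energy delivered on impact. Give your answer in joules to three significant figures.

E ≈ 1.04 × 10^14 J

v = 6520 m/s.
Mass m = (π/6) ρ d³ = (π/6) × 3250 × (14.2)³ = 4.872 × 10^6 kg
E = ½ m v² = 0.5 × 4.872 × 10^6 × (6520)² = 1.036 × 10^14 J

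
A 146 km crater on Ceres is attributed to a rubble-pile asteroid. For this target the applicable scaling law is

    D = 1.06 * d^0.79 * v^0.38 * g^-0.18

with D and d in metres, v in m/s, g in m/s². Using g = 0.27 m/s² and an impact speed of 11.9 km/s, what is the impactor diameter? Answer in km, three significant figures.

Rearranging for d: d = [D / (1.06 · 11900^0.38 · 0.27^-0.18)]^(1/0.79).
D = 146000 m.
11900^0.38 = 35.38
0.27^-0.18 = 1.266
Denominator = 1.06 × 35.38 × 1.266 = 47.48
D / 47.48 = 146000 / 47.48 = 3075
d = 3075^(1/0.79) = 3075^1.2658 = 25996 m

d ≈ 26.0 km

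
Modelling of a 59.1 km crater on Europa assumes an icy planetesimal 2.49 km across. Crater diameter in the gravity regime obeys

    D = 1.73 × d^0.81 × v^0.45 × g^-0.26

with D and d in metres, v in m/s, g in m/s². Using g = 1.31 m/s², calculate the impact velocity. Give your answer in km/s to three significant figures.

v ≈ 10.7 km/s

Rearranging for v: v = [D / (1.73 · 2490^0.81 · 1.31^-0.26)]^(1/0.45).
D = 59100 m.
2490^0.81 = 563.5
1.31^-0.26 = 0.9322
Denominator = 1.73 × 563.5 × 0.9322 = 908.8
D / 908.8 = 59100 / 908.8 = 65.03
v = 65.03^(1/0.45) = 65.03^2.2222 = 10693 m/s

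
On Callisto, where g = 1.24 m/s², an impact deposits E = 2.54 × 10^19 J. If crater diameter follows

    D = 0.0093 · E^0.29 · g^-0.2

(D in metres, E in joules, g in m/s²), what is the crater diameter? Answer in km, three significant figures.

D ≈ 3.78 km

E^0.29 = (2.54 × 10^19)^0.29 = 4.240 × 10^5
g^-0.2 = 1.24^-0.2 = 0.9579
D = 0.0093 × 4.240 × 10^5 × 0.9579 = 3777 m
   = 3.777 km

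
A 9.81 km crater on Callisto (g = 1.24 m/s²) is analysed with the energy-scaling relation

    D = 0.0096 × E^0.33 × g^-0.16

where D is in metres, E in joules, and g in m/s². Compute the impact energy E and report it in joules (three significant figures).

Rearranging: E = [D / (0.0096 · g^-0.16)]^(1/0.33).
D = 9810 m.
g^-0.16 = 1.24^-0.16 = 0.9662
D / (0.0096 × 0.9662) = 9810 / (9.276 × 10^-3) = 1.058 × 10^6
E = (1.058 × 10^6)^3.0303 = 1.803 × 10^18 J

E ≈ 1.80 × 10^18 J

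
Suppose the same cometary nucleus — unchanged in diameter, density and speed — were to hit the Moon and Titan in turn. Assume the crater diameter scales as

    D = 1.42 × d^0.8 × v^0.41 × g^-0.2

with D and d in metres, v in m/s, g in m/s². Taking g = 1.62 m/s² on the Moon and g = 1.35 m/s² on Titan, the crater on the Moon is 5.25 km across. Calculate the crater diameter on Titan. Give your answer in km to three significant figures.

All impactor-dependent factors cancel in the ratio, leaving D_Titan/D_Moon = (g_Titan/g_Moon)^-0.2.
(1.35/1.62)^-0.2 = 0.8333^-0.2 = 1.037
D_Titan = 1.037 × 5.25 km = 5.44 km

D ≈ 5.44 km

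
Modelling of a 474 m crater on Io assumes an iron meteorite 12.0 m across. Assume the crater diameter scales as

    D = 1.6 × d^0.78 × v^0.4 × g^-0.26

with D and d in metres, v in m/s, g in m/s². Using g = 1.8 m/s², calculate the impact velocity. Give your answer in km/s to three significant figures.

v ≈ 17.4 km/s

Rearranging for v: v = [D / (1.6 · 12^0.78 · 1.8^-0.26)]^(1/0.4).
12^0.78 = 6.946
1.8^-0.26 = 0.8583
Denominator = 1.6 × 6.946 × 0.8583 = 9.539
D / 9.539 = 474 / 9.539 = 49.69
v = 49.69^(1/0.4) = 49.69^2.5 = 17405 m/s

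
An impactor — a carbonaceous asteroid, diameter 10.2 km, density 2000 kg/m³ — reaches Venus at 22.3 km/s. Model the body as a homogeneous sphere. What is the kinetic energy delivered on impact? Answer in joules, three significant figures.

d = 10200 m; v = 22300 m/s.
Mass m = (π/6) ρ d³ = (π/6) × 2000 × (10200)³ = 1.111 × 10^15 kg
E = ½ m v² = 0.5 × 1.111 × 10^15 × (22300)² = 2.762 × 10^23 J

E ≈ 2.76 × 10^23 J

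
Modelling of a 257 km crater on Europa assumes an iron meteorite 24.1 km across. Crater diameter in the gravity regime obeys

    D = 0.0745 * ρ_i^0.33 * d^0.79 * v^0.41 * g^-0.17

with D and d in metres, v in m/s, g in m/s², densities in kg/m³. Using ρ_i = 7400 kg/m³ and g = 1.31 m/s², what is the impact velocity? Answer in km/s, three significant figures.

Rearranging for v: v = [D / (0.0745 · 7400^0.33 · 24100^0.79 · 1.31^-0.17)]^(1/0.41).
D = 257000 m.
7400^0.33 = 18.92
24100^0.79 = 2896
1.31^-0.17 = 0.9551
Denominator = 0.0745 × 18.92 × 2896 × 0.9551 = 3899
D / 3899 = 257000 / 3899 = 65.91
v = 65.91^(1/0.41) = 65.91^2.439 = 27316 m/s

v ≈ 27.3 km/s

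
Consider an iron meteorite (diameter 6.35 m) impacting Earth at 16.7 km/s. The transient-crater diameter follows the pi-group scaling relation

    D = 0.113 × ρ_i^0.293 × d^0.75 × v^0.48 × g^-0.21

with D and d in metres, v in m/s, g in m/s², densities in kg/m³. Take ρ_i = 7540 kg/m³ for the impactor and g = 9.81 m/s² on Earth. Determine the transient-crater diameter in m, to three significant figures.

In SI units: v = 16700 m/s.
ρ_i^0.293 = 7540^0.293 = 13.68
d^0.75 = 6.35^0.75 = 4.000
v^0.48 = 16700^0.48 = 106.4
g^-0.21 = 9.81^-0.21 = 0.6191
D = 0.113 × 13.68 × 4.000 × 106.4 × 0.6191 = 407.3 m

D ≈ 407 m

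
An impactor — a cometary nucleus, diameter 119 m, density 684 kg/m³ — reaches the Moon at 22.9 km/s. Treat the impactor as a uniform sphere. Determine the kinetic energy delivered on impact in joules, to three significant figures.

v = 22900 m/s.
Mass m = (π/6) ρ d³ = (π/6) × 684 × (119)³ = 6.035 × 10^8 kg
E = ½ m v² = 0.5 × 6.035 × 10^8 × (22900)² = 1.582 × 10^17 J

E ≈ 1.58 × 10^17 J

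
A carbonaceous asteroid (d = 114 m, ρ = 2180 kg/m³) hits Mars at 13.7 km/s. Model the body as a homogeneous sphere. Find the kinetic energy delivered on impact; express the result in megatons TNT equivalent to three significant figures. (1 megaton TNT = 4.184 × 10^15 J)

v = 13700 m/s.
Mass m = (π/6) ρ d³ = (π/6) × 2180 × (114)³ = 1.691 × 10^9 kg
E = ½ m v² = 0.5 × 1.691 × 10^9 × (13700)² = 1.587 × 10^17 J
   = 1.587 × 10^17 / 4.184×10^15 = 37.93 Mt

E ≈ 37.9 Mt TNT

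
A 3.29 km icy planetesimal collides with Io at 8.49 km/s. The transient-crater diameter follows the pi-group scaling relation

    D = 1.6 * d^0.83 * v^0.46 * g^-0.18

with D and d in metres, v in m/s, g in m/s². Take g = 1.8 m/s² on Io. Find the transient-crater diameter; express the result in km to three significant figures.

D ≈ 76.7 km

In SI units: d = 3290 m, v = 8490 m/s.
d^0.83 = 3290^0.83 = 830.4
v^0.46 = 8490^0.46 = 64.16
g^-0.18 = 1.8^-0.18 = 0.8996
D = 1.6 × 830.4 × 64.16 × 0.8996 = 76687 m
   = 76.69 km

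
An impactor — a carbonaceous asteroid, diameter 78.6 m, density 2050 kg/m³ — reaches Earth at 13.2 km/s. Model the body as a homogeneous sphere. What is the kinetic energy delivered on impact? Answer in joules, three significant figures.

v = 13200 m/s.
Mass m = (π/6) ρ d³ = (π/6) × 2050 × (78.6)³ = 5.212 × 10^8 kg
E = ½ m v² = 0.5 × 5.212 × 10^8 × (13200)² = 4.541 × 10^16 J

E ≈ 4.54 × 10^16 J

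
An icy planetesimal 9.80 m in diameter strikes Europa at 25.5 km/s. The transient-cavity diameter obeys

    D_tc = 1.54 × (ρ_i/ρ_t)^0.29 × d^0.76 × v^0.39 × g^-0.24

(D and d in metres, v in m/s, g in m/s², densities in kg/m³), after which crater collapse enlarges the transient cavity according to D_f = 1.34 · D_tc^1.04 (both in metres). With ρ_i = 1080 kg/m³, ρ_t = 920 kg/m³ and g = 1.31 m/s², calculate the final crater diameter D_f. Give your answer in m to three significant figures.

v = 25500 m/s.
(ρ_i/ρ_t)^0.29 = (1080/920)^0.29 = 1.048
d^0.76 = 9.8^0.76 = 5.667
v^0.39 = 25500^0.39 = 52.31
g^-0.24 = 1.31^-0.24 = 0.9372
D_tc = 1.54 × 1.048 × 5.667 × 52.31 × 0.9372 = 448.4 m
D_f = 1.34 × (448.4)^1.04 = 767.1 m

D_f ≈ 767 m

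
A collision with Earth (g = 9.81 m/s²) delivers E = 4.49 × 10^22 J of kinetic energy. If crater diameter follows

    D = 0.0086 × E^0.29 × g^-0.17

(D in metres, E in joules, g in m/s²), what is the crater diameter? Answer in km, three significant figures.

E^0.29 = (4.49 × 10^22)^0.29 = 3.708 × 10^6
g^-0.17 = 9.81^-0.17 = 0.6783
D = 0.0086 × 3.708 × 10^6 × 0.6783 = 21630 m
   = 21.63 km

D ≈ 21.6 km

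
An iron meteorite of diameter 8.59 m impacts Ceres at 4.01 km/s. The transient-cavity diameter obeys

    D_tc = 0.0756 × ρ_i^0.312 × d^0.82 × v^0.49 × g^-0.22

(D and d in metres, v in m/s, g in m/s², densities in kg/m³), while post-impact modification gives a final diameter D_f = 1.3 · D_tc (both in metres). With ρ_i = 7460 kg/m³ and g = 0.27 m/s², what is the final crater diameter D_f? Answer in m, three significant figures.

D_f ≈ 720 m

v = 4010 m/s.
ρ_i^0.312 = 7460^0.312 = 16.15
d^0.82 = 8.59^0.82 = 5.833
v^0.49 = 4010^0.49 = 58.28
g^-0.22 = 0.27^-0.22 = 1.334
D_tc = 0.0756 × 16.15 × 5.833 × 58.28 × 1.334 = 553.7 m
D_f = 1.3 × 553.7 = 719.8 m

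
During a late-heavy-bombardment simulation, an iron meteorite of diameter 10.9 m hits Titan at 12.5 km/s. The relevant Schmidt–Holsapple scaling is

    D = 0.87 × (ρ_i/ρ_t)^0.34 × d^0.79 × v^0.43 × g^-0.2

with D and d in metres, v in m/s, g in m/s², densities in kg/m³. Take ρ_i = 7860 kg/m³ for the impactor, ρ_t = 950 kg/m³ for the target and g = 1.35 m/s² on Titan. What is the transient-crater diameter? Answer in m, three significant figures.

D ≈ 641 m

In SI units: v = 12500 m/s.
(ρ_i/ρ_t)^0.34 = (7860/950)^0.34 = 2.051
d^0.79 = 10.9^0.79 = 6.600
v^0.43 = 12500^0.43 = 57.77
g^-0.2 = 1.35^-0.2 = 0.9417
D = 0.87 × 2.051 × 6.600 × 57.77 × 0.9417 = 640.7 m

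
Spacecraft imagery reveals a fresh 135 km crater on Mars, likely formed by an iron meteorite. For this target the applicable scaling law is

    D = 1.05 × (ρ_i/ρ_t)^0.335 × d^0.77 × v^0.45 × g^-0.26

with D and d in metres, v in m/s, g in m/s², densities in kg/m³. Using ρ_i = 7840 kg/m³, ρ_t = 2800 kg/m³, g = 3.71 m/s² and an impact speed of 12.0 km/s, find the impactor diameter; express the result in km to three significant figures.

Rearranging for d: d = [D / (1.05 · (7840/2800)^0.335 · 12000^0.45 · 3.71^-0.26)]^(1/0.77).
D = 135000 m.
(7840/2800)^0.335 = 1.412
12000^0.45 = 68.49
3.71^-0.26 = 0.7112
Denominator = 1.05 × 1.412 × 68.49 × 0.7112 = 72.22
D / 72.22 = 135000 / 72.22 = 1869
d = 1869^(1/0.77) = 1869^1.2987 = 17735 m

d ≈ 17.7 km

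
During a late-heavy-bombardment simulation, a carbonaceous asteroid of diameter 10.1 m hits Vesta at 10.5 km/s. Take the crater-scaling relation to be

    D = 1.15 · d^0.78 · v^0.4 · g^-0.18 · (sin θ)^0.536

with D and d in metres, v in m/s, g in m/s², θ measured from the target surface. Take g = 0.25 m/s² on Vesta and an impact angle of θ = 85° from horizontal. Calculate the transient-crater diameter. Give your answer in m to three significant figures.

In SI units: v = 10500 m/s.
d^0.78 = 10.1^0.78 = 6.073
v^0.4 = 10500^0.4 = 40.60
g^-0.18 = 0.25^-0.18 = 1.283
(sin 85°)^0.536 = 0.9962^0.536 = 0.9980
D = 1.15 × 6.073 × 40.60 × 1.283 × 0.9980 = 363.1 m

D ≈ 363 m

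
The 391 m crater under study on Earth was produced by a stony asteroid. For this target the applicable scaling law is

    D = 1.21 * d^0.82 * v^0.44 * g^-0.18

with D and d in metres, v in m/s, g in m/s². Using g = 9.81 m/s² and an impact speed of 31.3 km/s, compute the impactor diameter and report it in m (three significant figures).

Rearranging for d: d = [D / (1.21 · 31300^0.44 · 9.81^-0.18)]^(1/0.82).
31300^0.44 = 95.07
9.81^-0.18 = 0.6630
Denominator = 1.21 × 95.07 × 0.6630 = 76.27
D / 76.27 = 391 / 76.27 = 5.127
d = 5.127^(1/0.82) = 5.127^1.2195 = 7.340 m

d ≈ 7.34 m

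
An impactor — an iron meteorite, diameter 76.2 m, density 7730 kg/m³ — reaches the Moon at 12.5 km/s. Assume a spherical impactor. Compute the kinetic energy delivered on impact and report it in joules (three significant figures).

E ≈ 1.40 × 10^17 J

v = 12500 m/s.
Mass m = (π/6) ρ d³ = (π/6) × 7730 × (76.2)³ = 1.791 × 10^9 kg
E = ½ m v² = 0.5 × 1.791 × 10^9 × (12500)² = 1.399 × 10^17 J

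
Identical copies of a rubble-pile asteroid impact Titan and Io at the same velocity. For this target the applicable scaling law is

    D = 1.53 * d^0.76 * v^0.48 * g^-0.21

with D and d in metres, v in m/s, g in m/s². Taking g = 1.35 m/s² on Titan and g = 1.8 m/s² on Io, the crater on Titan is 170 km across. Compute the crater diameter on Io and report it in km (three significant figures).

All impactor-dependent factors cancel in the ratio, leaving D_Io/D_Titan = (g_Io/g_Titan)^-0.21.
(1.8/1.35)^-0.21 = 1.333^-0.21 = 0.9414
D_Io = 0.9414 × 170 km = 160 km

D ≈ 160 km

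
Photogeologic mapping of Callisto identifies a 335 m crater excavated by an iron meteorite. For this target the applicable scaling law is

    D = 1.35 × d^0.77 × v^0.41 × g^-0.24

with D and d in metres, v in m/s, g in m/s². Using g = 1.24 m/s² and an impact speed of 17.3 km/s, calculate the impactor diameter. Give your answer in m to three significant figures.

Rearranging for d: d = [D / (1.35 · 17300^0.41 · 1.24^-0.24)]^(1/0.77).
17300^0.41 = 54.65
1.24^-0.24 = 0.9497
Denominator = 1.35 × 54.65 × 0.9497 = 70.07
D / 70.07 = 335 / 70.07 = 4.781
d = 4.781^(1/0.77) = 4.781^1.2987 = 7.629 m

d ≈ 7.63 m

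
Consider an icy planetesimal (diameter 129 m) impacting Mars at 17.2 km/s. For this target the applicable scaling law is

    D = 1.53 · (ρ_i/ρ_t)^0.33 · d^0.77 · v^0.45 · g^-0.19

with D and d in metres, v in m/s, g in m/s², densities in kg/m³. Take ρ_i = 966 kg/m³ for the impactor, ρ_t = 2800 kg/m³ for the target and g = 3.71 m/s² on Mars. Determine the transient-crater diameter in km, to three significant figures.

In SI units: v = 17200 m/s.
(ρ_i/ρ_t)^0.33 = (966/2800)^0.33 = 0.7039
d^0.77 = 129^0.77 = 42.18
v^0.45 = 17200^0.45 = 80.54
g^-0.19 = 3.71^-0.19 = 0.7795
D = 1.53 × 0.7039 × 42.18 × 80.54 × 0.7795 = 2852 m
   = 2.852 km

D ≈ 2.85 km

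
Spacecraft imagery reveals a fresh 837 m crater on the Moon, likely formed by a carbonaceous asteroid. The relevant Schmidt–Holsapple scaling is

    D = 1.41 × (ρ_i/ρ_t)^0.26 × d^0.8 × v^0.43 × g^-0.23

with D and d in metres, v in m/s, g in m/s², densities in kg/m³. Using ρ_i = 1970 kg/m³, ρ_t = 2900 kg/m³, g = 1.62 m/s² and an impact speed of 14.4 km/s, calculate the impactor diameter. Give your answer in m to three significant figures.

d ≈ 22.2 m

Rearranging for d: d = [D / (1.41 · (1970/2900)^0.26 · 14400^0.43 · 1.62^-0.23)]^(1/0.8).
(1970/2900)^0.26 = 0.9044
14400^0.43 = 61.39
1.62^-0.23 = 0.8950
Denominator = 1.41 × 0.9044 × 61.39 × 0.8950 = 70.06
D / 70.06 = 837 / 70.06 = 11.95
d = 11.95^(1/0.8) = 11.95^1.25 = 22.22 m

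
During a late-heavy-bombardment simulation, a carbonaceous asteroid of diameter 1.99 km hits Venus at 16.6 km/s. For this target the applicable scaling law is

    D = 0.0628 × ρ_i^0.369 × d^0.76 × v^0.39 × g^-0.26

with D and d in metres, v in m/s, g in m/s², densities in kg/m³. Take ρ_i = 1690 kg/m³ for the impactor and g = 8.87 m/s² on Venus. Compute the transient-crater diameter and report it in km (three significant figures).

D ≈ 7.86 km

In SI units: d = 1990 m, v = 16600 m/s.
ρ_i^0.369 = 1690^0.369 = 15.53
d^0.76 = 1990^0.76 = 321.5
v^0.39 = 16600^0.39 = 44.24
g^-0.26 = 8.87^-0.26 = 0.5669
D = 0.0628 × 15.53 × 321.5 × 44.24 × 0.5669 = 7864 m
   = 7.864 km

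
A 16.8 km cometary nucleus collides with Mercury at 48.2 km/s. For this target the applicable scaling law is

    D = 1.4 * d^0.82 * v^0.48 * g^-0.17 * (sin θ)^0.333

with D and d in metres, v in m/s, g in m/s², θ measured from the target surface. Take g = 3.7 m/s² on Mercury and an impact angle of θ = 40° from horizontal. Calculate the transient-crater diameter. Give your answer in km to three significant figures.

In SI units: d = 16800 m, v = 48200 m/s.
d^0.82 = 16800^0.82 = 2916
v^0.48 = 48200^0.48 = 177.0
g^-0.17 = 3.7^-0.17 = 0.8006
(sin 40°)^0.333 = 0.6428^0.333 = 0.8632
D = 1.4 × 2916 × 177.0 × 0.8006 × 0.8632 = 4.994 × 10^5 m
   = 499.4 km

D ≈ 499 km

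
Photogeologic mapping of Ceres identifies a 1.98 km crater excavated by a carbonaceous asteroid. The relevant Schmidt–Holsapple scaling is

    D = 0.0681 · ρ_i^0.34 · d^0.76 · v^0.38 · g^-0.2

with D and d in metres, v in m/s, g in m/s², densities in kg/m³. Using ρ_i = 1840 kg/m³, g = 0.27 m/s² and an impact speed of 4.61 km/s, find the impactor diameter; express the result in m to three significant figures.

Rearranging for d: d = [D / (0.0681 · 1840^0.34 · 4610^0.38 · 0.27^-0.2)]^(1/0.76).
D = 1980 m.
1840^0.34 = 12.88
4610^0.38 = 24.67
0.27^-0.2 = 1.299
Denominator = 0.0681 × 12.88 × 24.67 × 1.299 = 28.11
D / 28.11 = 1980 / 28.11 = 70.44
d = 70.44^(1/0.76) = 70.44^1.3158 = 270.0 m

d ≈ 270 m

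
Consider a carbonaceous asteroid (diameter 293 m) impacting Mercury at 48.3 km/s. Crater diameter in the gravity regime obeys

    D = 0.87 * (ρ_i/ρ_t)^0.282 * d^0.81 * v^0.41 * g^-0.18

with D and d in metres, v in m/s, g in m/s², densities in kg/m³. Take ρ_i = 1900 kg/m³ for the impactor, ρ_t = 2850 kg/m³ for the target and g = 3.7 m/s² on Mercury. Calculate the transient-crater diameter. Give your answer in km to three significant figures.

In SI units: v = 48300 m/s.
(ρ_i/ρ_t)^0.282 = (1900/2850)^0.282 = 0.8920
d^0.81 = 293^0.81 = 99.58
v^0.41 = 48300^0.41 = 83.26
g^-0.18 = 3.7^-0.18 = 0.7902
D = 0.87 × 0.8920 × 99.58 × 83.26 × 0.7902 = 5084 m
   = 5.084 km

D ≈ 5.08 km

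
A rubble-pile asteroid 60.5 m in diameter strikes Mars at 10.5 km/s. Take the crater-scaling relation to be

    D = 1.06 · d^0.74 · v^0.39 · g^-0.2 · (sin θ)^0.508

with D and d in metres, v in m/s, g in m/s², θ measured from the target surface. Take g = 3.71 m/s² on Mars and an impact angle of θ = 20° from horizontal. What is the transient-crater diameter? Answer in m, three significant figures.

D ≈ 364 m

In SI units: v = 10500 m/s.
d^0.74 = 60.5^0.74 = 20.82
v^0.39 = 10500^0.39 = 37.01
g^-0.2 = 3.71^-0.2 = 0.7694
(sin 20°)^0.508 = 0.3420^0.508 = 0.5798
D = 1.06 × 20.82 × 37.01 × 0.7694 × 0.5798 = 364.4 m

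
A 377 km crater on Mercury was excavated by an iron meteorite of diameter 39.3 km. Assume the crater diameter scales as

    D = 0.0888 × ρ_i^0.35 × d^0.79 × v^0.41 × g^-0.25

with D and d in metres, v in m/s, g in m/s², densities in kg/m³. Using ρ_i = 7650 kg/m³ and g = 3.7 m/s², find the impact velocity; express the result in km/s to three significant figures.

Rearranging for v: v = [D / (0.0888 · 7650^0.35 · 39300^0.79 · 3.7^-0.25)]^(1/0.41).
D = 377000 m.
7650^0.35 = 22.87
39300^0.79 = 4262
3.7^-0.25 = 0.7210
Denominator = 0.0888 × 22.87 × 4262 × 0.7210 = 6241
D / 6241 = 377000 / 6241 = 60.41
v = 60.41^(1/0.41) = 60.41^2.439 = 22086 m/s

v ≈ 22.1 km/s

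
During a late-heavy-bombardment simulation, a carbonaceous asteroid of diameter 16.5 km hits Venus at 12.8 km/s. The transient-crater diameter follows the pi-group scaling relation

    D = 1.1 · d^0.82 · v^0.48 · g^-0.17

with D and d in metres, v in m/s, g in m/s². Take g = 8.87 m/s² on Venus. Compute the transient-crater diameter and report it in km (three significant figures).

In SI units: d = 16500 m, v = 12800 m/s.
d^0.82 = 16500^0.82 = 2873
v^0.48 = 12800^0.48 = 93.64
g^-0.17 = 8.87^-0.17 = 0.6900
D = 1.1 × 2873 × 93.64 × 0.6900 = 2.042 × 10^5 m
   = 204.2 km

D ≈ 204 km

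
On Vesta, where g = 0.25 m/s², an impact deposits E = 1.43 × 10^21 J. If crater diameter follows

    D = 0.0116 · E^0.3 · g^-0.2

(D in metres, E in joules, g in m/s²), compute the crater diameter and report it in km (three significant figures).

D ≈ 34.0 km

E^0.3 = (1.43 × 10^21)^0.3 = 2.221 × 10^6
g^-0.2 = 0.25^-0.2 = 1.320
D = 0.0116 × 2.221 × 10^6 × 1.320 = 34008 m
   = 34.01 km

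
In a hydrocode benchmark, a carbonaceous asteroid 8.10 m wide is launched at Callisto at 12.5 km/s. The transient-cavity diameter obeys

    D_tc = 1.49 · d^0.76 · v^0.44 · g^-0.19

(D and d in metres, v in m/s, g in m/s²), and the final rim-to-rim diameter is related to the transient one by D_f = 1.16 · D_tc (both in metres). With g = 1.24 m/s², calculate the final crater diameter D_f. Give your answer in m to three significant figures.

D_f ≈ 516 m

v = 12500 m/s.
d^0.76 = 8.1^0.76 = 4.903
v^0.44 = 12500^0.44 = 63.48
g^-0.19 = 1.24^-0.19 = 0.9600
D_tc = 1.49 × 4.903 × 63.48 × 0.9600 = 445.2 m
D_f = 1.16 × 445.2 = 516.4 m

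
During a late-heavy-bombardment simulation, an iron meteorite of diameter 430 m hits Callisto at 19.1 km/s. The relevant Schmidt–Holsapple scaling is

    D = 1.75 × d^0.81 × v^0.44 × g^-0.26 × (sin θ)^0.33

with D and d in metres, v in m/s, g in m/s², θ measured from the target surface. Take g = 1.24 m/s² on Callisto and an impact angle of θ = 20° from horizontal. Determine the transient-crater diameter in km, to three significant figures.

In SI units: v = 19100 m/s.
d^0.81 = 430^0.81 = 135.9
v^0.44 = 19100^0.44 = 76.50
g^-0.26 = 1.24^-0.26 = 0.9456
(sin 20°)^0.33 = 0.3420^0.33 = 0.7018
D = 1.75 × 135.9 × 76.50 × 0.9456 × 0.7018 = 12074 m
   = 12.07 km

D ≈ 12.1 km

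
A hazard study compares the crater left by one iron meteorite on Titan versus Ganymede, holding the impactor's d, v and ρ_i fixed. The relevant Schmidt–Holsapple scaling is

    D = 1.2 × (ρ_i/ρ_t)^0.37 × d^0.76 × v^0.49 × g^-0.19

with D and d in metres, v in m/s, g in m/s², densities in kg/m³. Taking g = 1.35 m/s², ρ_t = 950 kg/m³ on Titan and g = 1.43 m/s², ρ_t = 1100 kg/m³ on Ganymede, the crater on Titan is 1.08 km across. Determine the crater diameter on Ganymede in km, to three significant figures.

D ≈ 1.01 km

The impactor-only factors (d, v, ρ_i) cancel in the ratio, leaving D_Ganymede/D_Titan = (g_Ganymede/g_Titan)^-0.19 · (ρ_t,Titan/ρ_t,Ganymede)^0.37.
(1.43/1.35)^-0.19 = 1.059^-0.19 = 0.9892
(950/1100)^0.37 = 0.8636^0.37 = 0.9472
Ratio = 0.9892 × 0.9472 = 0.9370
D_Ganymede = 0.9370 × 1.08 km = 1.01 km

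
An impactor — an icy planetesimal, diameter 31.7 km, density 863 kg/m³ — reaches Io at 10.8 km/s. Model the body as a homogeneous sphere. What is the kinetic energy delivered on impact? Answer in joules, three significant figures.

E ≈ 8.39 × 10^23 J

d = 31700 m; v = 10800 m/s.
Mass m = (π/6) ρ d³ = (π/6) × 863 × (31700)³ = 1.439 × 10^16 kg
E = ½ m v² = 0.5 × 1.439 × 10^16 × (10800)² = 8.392 × 10^23 J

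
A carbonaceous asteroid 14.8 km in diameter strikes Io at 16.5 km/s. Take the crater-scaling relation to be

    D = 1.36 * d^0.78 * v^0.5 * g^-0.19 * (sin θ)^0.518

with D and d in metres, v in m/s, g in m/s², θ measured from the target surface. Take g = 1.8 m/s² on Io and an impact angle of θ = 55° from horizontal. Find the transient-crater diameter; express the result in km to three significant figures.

D ≈ 252 km

In SI units: d = 14800 m, v = 16500 m/s.
d^0.78 = 14800^0.78 = 1790
v^0.5 = 16500^0.5 = 128.5
g^-0.19 = 1.8^-0.19 = 0.8943
(sin 55°)^0.518 = 0.8192^0.518 = 0.9019
D = 1.36 × 1790 × 128.5 × 0.8943 × 0.9019 = 2.523 × 10^5 m
   = 252.3 km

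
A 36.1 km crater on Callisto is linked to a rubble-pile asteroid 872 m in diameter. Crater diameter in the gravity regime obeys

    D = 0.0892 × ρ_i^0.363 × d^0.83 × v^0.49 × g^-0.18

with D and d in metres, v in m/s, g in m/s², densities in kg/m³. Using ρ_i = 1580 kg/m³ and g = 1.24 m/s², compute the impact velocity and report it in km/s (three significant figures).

v ≈ 13.4 km/s

Rearranging for v: v = [D / (0.0892 · 1580^0.363 · 872^0.83 · 1.24^-0.18)]^(1/0.49).
D = 36100 m.
1580^0.363 = 14.49
872^0.83 = 275.8
1.24^-0.18 = 0.9620
Denominator = 0.0892 × 14.49 × 275.8 × 0.9620 = 342.9
D / 342.9 = 36100 / 342.9 = 105.3
v = 105.3^(1/0.49) = 105.3^2.0408 = 13408 m/s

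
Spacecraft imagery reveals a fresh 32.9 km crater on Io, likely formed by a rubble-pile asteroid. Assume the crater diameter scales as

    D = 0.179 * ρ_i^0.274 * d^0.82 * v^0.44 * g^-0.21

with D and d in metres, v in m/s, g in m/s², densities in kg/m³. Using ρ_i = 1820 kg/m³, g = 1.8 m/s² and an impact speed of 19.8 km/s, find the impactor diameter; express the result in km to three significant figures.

Rearranging for d: d = [D / (0.179 · 1820^0.274 · 19800^0.44 · 1.8^-0.21)]^(1/0.82).
D = 32900 m.
1820^0.274 = 7.821
19800^0.44 = 77.72
1.8^-0.21 = 0.8839
Denominator = 0.179 × 7.821 × 77.72 × 0.8839 = 96.17
D / 96.17 = 32900 / 96.17 = 342.1
d = 342.1^(1/0.82) = 342.1^1.2195 = 1231 m

d ≈ 1.23 km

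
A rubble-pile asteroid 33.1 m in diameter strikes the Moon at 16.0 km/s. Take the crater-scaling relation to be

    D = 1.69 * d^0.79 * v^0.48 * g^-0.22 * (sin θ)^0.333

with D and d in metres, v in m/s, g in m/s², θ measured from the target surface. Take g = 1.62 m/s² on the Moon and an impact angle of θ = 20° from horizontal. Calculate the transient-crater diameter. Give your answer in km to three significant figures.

In SI units: v = 16000 m/s.
d^0.79 = 33.1^0.79 = 15.87
v^0.48 = 16000^0.48 = 104.2
g^-0.22 = 1.62^-0.22 = 0.8993
(sin 20°)^0.333 = 0.3420^0.333 = 0.6996
D = 1.69 × 15.87 × 104.2 × 0.8993 × 0.6996 = 1758 m
   = 1.758 km

D ≈ 1.76 km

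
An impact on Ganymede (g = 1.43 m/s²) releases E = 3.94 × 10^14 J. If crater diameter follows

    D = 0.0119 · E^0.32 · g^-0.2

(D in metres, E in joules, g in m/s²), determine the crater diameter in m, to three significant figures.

D ≈ 519 m

E^0.32 = (3.94 × 10^14)^0.32 = 4.683 × 10^4
g^-0.2 = 1.43^-0.2 = 0.9310
D = 0.0119 × 4.683 × 10^4 × 0.9310 = 518.8 m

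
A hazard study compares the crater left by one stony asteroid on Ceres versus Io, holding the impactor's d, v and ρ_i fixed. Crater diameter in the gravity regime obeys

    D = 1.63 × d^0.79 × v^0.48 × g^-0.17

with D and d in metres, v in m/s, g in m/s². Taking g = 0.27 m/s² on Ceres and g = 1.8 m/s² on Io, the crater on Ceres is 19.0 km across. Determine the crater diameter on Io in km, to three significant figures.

D ≈ 13.8 km

All impactor-dependent factors cancel in the ratio, leaving D_Io/D_Ceres = (g_Io/g_Ceres)^-0.17.
(1.8/0.27)^-0.17 = 6.667^-0.17 = 0.7243
D_Io = 0.7243 × 19.0 km = 13.8 km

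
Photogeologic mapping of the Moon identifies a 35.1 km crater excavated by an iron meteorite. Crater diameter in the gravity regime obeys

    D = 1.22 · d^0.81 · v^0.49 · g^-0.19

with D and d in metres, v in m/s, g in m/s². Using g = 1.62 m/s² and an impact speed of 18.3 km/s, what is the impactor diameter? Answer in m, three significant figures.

d ≈ 945 m

Rearranging for d: d = [D / (1.22 · 18300^0.49 · 1.62^-0.19)]^(1/0.81).
D = 35100 m.
18300^0.49 = 122.6
1.62^-0.19 = 0.9124
Denominator = 1.22 × 122.6 × 0.9124 = 136.5
D / 136.5 = 35100 / 136.5 = 257.1
d = 257.1^(1/0.81) = 257.1^1.2346 = 945.2 m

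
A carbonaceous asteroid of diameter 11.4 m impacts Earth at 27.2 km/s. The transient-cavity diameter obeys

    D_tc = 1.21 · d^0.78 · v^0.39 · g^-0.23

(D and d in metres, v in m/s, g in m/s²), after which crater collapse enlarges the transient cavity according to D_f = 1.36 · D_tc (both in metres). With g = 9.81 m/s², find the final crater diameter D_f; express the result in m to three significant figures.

v = 27200 m/s.
d^0.78 = 11.4^0.78 = 6.674
v^0.39 = 27200^0.39 = 53.64
g^-0.23 = 9.81^-0.23 = 0.5914
D_tc = 1.21 × 6.674 × 53.64 × 0.5914 = 256.2 m
D_f = 1.36 × 256.2 = 348.4 m

D_f ≈ 348 m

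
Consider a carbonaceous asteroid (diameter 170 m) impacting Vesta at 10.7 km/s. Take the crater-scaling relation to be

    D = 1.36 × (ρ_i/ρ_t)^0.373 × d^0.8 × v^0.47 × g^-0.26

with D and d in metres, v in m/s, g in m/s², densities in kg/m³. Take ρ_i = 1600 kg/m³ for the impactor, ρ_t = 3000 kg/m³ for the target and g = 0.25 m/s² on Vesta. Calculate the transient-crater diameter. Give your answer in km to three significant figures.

D ≈ 7.35 km

In SI units: v = 10700 m/s.
(ρ_i/ρ_t)^0.373 = (1600/3000)^0.373 = 0.7910
d^0.8 = 170^0.8 = 60.86
v^0.47 = 10700^0.47 = 78.31
g^-0.26 = 0.25^-0.26 = 1.434
D = 1.36 × 0.7910 × 60.86 × 78.31 × 1.434 = 7352 m
   = 7.352 km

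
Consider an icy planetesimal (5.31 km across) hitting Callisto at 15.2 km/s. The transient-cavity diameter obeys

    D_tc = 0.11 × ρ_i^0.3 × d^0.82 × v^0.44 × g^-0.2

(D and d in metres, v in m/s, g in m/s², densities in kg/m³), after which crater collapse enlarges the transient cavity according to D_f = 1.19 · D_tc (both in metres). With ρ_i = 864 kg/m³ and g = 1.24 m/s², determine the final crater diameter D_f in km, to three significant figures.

D_f ≈ 74.8 km

In SI: d = 5310 m, v = 15200 m/s.
ρ_i^0.3 = 864^0.3 = 7.602
d^0.82 = 5310^0.82 = 1134
v^0.44 = 15200^0.44 = 69.18
g^-0.2 = 1.24^-0.2 = 0.9579
D_tc = 0.11 × 7.602 × 1134 × 69.18 × 0.9579 = 62840 m
D_f = 1.19 × 62840 = 74780 m
     = 74.78 km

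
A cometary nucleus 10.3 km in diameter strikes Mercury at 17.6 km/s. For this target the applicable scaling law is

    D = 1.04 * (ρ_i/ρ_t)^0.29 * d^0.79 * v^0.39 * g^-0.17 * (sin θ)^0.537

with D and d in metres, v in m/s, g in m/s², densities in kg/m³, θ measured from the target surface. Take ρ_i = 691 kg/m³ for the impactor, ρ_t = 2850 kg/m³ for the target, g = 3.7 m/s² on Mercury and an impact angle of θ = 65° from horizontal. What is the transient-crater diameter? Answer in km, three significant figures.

In SI units: d = 10300 m, v = 17600 m/s.
(ρ_i/ρ_t)^0.29 = (691/2850)^0.29 = 0.6630
d^0.79 = 10300^0.79 = 1480
v^0.39 = 17600^0.39 = 45.26
g^-0.17 = 3.7^-0.17 = 0.8006
(sin 65°)^0.537 = 0.9063^0.537 = 0.9485
D = 1.04 × 0.6630 × 1480 × 45.26 × 0.8006 × 0.9485 = 35073 m
   = 35.07 km

D ≈ 35.1 km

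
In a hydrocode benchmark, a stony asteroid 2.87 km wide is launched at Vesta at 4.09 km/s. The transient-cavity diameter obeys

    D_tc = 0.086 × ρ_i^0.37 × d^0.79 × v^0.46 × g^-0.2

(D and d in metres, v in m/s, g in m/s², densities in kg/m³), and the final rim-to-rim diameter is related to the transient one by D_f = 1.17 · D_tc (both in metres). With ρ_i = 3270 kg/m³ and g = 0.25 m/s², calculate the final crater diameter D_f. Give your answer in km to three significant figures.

D_f ≈ 65.6 km

In SI: d = 2870 m, v = 4090 m/s.
ρ_i^0.37 = 3270^0.37 = 19.97
d^0.79 = 2870^0.79 = 539.2
v^0.46 = 4090^0.46 = 45.86
g^-0.2 = 0.25^-0.2 = 1.320
D_tc = 0.086 × 19.97 × 539.2 × 45.86 × 1.320 = 56060 m
D_f = 1.17 × 56060 = 65590 m
     = 65.59 km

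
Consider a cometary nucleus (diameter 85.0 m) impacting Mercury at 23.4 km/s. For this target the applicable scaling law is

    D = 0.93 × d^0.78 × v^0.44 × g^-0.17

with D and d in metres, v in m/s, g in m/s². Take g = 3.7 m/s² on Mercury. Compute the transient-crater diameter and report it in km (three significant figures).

D ≈ 1.99 km

In SI units: v = 23400 m/s.
d^0.78 = 85^0.78 = 31.99
v^0.44 = 23400^0.44 = 83.65
g^-0.17 = 3.7^-0.17 = 0.8006
D = 0.93 × 31.99 × 83.65 × 0.8006 = 1992 m
   = 1.992 km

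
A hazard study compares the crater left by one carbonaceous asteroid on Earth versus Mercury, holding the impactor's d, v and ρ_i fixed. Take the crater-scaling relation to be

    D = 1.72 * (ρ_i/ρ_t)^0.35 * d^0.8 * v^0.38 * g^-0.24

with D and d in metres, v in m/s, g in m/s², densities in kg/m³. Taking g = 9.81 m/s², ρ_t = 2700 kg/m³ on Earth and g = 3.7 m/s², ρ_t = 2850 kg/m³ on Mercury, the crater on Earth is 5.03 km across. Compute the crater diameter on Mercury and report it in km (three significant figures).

The impactor-only factors (d, v, ρ_i) cancel in the ratio, leaving D_Mercury/D_Earth = (g_Mercury/g_Earth)^-0.24 · (ρ_t,Earth/ρ_t,Mercury)^0.35.
(3.7/9.81)^-0.24 = 0.3772^-0.24 = 1.264
(2700/2850)^0.35 = 0.9474^0.35 = 0.9813
Ratio = 1.264 × 0.9813 = 1.240
D_Mercury = 1.240 × 5.03 km = 6.24 km

D ≈ 6.24 km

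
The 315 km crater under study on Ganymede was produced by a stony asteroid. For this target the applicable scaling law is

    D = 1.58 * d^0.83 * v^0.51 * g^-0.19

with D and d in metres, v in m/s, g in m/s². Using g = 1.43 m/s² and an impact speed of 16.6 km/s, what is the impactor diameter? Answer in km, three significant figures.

d ≈ 6.72 km

Rearranging for d: d = [D / (1.58 · 16600^0.51 · 1.43^-0.19)]^(1/0.83).
D = 315000 m.
16600^0.51 = 142.0
1.43^-0.19 = 0.9343
Denominator = 1.58 × 142.0 × 0.9343 = 209.6
D / 209.6 = 315000 / 209.6 = 1503
d = 1503^(1/0.83) = 1503^1.2048 = 6724 m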